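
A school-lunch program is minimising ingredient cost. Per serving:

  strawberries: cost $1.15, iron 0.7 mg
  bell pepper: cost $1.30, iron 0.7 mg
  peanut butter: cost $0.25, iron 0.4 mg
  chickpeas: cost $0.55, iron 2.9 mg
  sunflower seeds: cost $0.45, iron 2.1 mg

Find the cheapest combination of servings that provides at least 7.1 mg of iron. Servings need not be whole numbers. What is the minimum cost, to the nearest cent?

$1.35

Cost per mg of iron: chickpeas $0.1897, sunflower seeds $0.2143, peanut butter $0.6250, strawberries $1.6429, bell pepper $1.8571.
With no serving limits, use only chickpeas: 7.1 mg / 2.9 mg = 2.448 servings × $0.55 = $1.35.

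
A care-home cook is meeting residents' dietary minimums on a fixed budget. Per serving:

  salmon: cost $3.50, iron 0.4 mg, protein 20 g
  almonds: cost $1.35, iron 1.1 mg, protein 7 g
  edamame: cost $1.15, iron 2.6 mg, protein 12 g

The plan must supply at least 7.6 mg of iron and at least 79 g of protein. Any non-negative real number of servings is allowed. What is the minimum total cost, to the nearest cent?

A basic optimal solution has at most two foods positive. Try each food alone and each pair with both targets met exactly.
salmon only: max(7.6/0.4, 79/20) = 19 servings → $66.50.
almonds only: max(7.6/1.1, 79/7) = 11.29 servings → $15.24.
edamame only: max(7.6/2.6, 79/12) = 6.583 servings → $7.57.
salmon + almonds with both tight: 1.755 servings and 6.271 servings → $14.61.
salmon + edamame with both tight: 2.419 servings and 2.551 servings → $11.40.
almonds + edamame: the both-tight solution has a negative serving — not a feasible corner.
Cheapest feasible corner: $7.57.

$7.57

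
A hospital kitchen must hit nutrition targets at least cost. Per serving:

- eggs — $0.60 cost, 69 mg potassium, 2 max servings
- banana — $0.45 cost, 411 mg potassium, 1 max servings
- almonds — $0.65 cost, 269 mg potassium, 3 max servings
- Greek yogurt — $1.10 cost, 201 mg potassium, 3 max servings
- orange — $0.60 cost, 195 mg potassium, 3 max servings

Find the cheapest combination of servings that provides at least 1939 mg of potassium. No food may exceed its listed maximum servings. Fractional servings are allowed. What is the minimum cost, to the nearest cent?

Cost per mg of potassium: banana $0.0011, almonds $0.0024, orange $0.0031, Greek yogurt $0.0055, eggs $0.0087.
Take 1 serving of banana: +411.0 mg potassium for $0.45 (total $0.45, still need 1528.0 mg).
Take 3 servings of almonds: +807.0 mg potassium for $1.95 (total $2.40, still need 721.0 mg).
Take 3 servings of orange: +585.0 mg potassium for $1.80 (total $4.20, still need 136.0 mg).
Take 0.6766 servings of Greek yogurt: +136.0 mg potassium for $0.74 (total $4.94, still need 0.0 mg).
Filling from the cheapest source first is optimal under one linear minimum: $4.94.

$4.94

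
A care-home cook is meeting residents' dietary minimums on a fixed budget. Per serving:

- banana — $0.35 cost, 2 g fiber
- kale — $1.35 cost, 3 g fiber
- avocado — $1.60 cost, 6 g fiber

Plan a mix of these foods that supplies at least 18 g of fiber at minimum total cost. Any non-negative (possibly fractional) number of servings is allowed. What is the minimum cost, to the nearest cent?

$3.15

Cost per g of fiber: banana $0.1750, avocado $0.2667, kale $0.4500.
With no serving limits, use only banana: 18 g / 2 g = 9 servings × $0.35 = $3.15.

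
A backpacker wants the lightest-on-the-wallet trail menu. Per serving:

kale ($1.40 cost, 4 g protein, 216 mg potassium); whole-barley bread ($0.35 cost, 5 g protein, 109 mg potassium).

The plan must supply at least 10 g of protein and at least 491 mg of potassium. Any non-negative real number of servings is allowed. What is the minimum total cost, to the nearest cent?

A basic optimal solution has at most two foods positive. Try each food alone and each pair with both targets met exactly.
kale only: max(10/4, 491/216) = 2.5 servings → $3.50.
whole-barley bread only: max(10/5, 491/109) = 4.505 servings → $1.58.
kale + whole-barley bread with both tight: 2.12 servings and 0.3043 servings → $3.07.
The minimum over all feasible corners is $1.58.

$1.58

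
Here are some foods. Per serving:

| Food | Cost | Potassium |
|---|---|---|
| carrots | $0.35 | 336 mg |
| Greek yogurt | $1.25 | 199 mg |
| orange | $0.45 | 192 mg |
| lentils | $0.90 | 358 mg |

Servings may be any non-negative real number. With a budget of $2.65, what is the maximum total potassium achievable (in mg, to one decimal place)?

Potassium per dollar: carrots 960, orange 426.7, lentils 397.8, Greek yogurt 159.2.
With no serving limits, spend the whole cost allowance on carrots: $2.65 / $0.35 × 336 mg = 2544.0 mg.

2544.0 mg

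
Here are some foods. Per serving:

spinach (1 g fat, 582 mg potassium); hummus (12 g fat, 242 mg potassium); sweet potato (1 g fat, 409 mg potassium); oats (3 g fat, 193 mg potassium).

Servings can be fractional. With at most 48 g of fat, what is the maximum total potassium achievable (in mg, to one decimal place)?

Potassium per g fat: spinach 582, sweet potato 409, oats 64.33, hummus 20.17.
With no serving limits, spend the whole fat allowance on spinach: 48 g / 1 g × 582 mg = 27936.0 mg.

27936.0 mg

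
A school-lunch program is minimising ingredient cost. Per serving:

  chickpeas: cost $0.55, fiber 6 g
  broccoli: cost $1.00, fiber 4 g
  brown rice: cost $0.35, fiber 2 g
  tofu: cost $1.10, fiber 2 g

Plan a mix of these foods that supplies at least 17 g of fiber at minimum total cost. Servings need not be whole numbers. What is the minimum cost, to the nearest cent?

Cost per g of fiber: chickpeas $0.0917, brown rice $0.1750, broccoli $0.2500, tofu $0.5500.
With no serving limits, use only chickpeas: 17 g / 6 g = 2.833 servings × $0.55 = $1.56.

$1.56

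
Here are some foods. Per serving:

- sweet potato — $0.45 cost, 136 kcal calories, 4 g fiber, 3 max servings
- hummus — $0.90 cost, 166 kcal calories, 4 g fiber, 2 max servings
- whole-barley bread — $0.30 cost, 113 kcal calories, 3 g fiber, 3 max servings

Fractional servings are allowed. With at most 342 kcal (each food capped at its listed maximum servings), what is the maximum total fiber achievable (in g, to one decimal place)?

Fiber per kcal: sweet potato 0.02941, whole-barley bread 0.02655, hummus 0.0241.
Take 2.515 servings of sweet potato: uses 342 kcal, +10.1 g fiber (running total 10.1 g).
Greedy by best ratio exhausts the calories allowance optimally: 10.1 g.

10.1 g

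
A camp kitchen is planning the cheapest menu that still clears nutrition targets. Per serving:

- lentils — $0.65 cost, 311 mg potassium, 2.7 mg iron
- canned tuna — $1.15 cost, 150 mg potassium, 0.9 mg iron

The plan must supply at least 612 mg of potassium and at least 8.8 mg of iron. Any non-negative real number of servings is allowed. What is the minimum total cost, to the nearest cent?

lentils only: max(612/311, 8.8/2.7) = 3.259 servings → $2.12.
canned tuna only: max(612/150, 8.8/0.9) = 9.778 servings → $11.24.
lentils + canned tuna: the both-tight solution has a negative serving — not a feasible corner.
Cheapest feasible corner: $2.12.

$2.12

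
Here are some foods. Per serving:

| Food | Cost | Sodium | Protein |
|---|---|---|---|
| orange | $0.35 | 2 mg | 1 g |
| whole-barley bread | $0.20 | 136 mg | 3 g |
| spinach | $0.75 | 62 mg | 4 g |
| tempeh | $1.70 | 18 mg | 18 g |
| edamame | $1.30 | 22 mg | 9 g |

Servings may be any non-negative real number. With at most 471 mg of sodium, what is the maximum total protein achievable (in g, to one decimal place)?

Protein per mg sodium: tempeh 1, orange 0.5, edamame 0.4091, spinach 0.06452, whole-barley bread 0.02206.
With no serving limits, spend the whole sodium allowance on tempeh: 471 mg / 18 mg × 18 g = 471.0 g.

471.0 g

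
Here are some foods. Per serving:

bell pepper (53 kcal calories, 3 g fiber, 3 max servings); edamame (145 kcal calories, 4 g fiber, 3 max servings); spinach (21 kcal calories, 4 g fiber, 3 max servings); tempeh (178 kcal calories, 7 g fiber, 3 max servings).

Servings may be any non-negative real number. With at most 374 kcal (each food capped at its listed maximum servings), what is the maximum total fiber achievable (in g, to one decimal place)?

Fiber per kcal: spinach 0.1905, bell pepper 0.0566, tempeh 0.03933, edamame 0.02759.
Take 3 servings of spinach: uses 63 kcal, +12.0 g fiber (running total 12.0 g).
Take 3 servings of bell pepper: uses 159 kcal, +9.0 g fiber (running total 21.0 g).
Take 0.8539 servings of tempeh: uses 152 kcal, +6.0 g fiber (running total 27.0 g).
Greedy by best ratio exhausts the calories allowance optimally: 27.0 g.

27.0 g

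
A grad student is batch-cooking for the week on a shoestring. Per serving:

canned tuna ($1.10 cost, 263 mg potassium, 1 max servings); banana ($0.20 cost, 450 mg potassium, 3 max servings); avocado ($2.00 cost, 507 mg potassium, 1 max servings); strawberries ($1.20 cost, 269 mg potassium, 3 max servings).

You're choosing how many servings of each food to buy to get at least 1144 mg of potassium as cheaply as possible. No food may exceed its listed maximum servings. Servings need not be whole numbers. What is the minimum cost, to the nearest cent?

Cost per mg of potassium: banana $0.0004, avocado $0.0039, canned tuna $0.0042, strawberries $0.0045.
Take 2.542 servings of banana: +1144.0 mg potassium for $0.51 (total $0.51, still need 0.0 mg).
Greedy by cheapest-per-mg is optimal for a single linear constraint, so the minimum cost is $0.51.

$0.51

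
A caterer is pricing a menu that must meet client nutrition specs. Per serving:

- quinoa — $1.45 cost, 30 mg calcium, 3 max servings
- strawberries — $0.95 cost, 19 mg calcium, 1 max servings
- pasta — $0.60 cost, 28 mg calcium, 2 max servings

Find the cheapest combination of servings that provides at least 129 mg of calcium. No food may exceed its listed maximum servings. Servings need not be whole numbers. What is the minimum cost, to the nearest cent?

$4.73

Cost per mg of calcium: pasta $0.0214, quinoa $0.0483, strawberries $0.0500.
Take 2 servings of pasta: +56.0 mg calcium for $1.20 (total $1.20, still need 73.0 mg).
Take 2.433 servings of quinoa: +73.0 mg calcium for $3.53 (total $4.73, still need 0.0 mg).
Filling from the cheapest source first is optimal under one linear minimum: $4.73.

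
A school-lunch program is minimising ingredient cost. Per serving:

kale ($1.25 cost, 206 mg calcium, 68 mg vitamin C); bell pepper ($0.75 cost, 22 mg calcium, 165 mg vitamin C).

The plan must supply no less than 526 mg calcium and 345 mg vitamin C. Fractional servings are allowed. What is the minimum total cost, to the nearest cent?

At the optimum either one food covers both requirements or two foods hit both targets exactly; no other combination can be cheaper.
kale only: max(526/206, 345/68) = 5.074 servings → $6.34.
bell pepper only: max(526/22, 345/165) = 23.91 servings → $17.93.
kale + bell pepper with both tight: 2.437 servings and 1.086 servings → $3.86.
The minimum over all feasible corners is $3.86.

$3.86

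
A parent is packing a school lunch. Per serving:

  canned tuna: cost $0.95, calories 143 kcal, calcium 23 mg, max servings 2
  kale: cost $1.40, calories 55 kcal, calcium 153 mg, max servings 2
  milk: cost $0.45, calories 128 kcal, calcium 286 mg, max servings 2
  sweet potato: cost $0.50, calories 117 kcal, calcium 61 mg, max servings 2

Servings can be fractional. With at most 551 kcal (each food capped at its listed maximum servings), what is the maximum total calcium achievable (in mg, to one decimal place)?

974.5 mg

Calcium per kcal: kale 2.782, milk 2.234, sweet potato 0.5214, canned tuna 0.1608.
Take 2 servings of kale: uses 110 kcal, +306.0 mg calcium (running total 306.0 mg).
Take 2 servings of milk: uses 256 kcal, +572.0 mg calcium (running total 878.0 mg).
Take 1.581 servings of sweet potato: uses 185 kcal, +96.5 mg calcium (running total 974.5 mg).
Filling greedily by calcium-per-kcal is optimal for one linear limit, giving 974.5 mg.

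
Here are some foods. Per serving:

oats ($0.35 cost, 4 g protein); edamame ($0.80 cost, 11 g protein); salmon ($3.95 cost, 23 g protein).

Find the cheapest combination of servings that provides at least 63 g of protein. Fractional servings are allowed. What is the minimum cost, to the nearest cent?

$4.58

Cost per g of protein: edamame $0.0727, oats $0.0875, salmon $0.1717.
With no serving limits, use only edamame: 63 g / 11 g = 5.727 servings × $0.80 = $4.58.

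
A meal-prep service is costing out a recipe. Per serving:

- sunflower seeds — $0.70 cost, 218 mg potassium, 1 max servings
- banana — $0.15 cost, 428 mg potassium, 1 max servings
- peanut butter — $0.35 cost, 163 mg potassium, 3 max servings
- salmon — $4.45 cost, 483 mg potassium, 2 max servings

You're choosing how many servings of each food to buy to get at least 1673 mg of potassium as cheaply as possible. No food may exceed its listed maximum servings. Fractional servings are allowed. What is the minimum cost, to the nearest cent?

$6.86

Cost per mg of potassium: banana $0.0004, peanut butter $0.0021, sunflower seeds $0.0032, salmon $0.0092.
Take 1 serving of banana: +428.0 mg potassium for $0.15 (total $0.15, still need 1245.0 mg).
Take 3 servings of peanut butter: +489.0 mg potassium for $1.05 (total $1.20, still need 756.0 mg).
Take 1 serving of sunflower seeds: +218.0 mg potassium for $0.70 (total $1.90, still need 538.0 mg).
Take 1.114 servings of salmon: +538.0 mg potassium for $4.96 (total $6.86, still need 0.0 mg).
Filling from the cheapest source first is optimal under one linear minimum: $6.86.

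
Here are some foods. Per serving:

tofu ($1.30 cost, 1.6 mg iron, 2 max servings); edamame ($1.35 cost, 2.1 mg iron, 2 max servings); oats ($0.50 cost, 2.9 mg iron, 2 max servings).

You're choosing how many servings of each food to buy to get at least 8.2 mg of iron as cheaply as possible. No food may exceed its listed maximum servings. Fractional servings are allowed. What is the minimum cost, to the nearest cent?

$2.54

Cost per mg of iron: oats $0.1724, edamame $0.6429, tofu $0.8125.
Take 2 servings of oats: +5.8 mg iron for $1.00 (total $1.00, still need 2.4 mg).
Take 1.143 servings of edamame: +2.4 mg iron for $1.54 (total $2.54, still need 0.0 mg).
Greedy by cheapest-per-mg is optimal for a single linear constraint, so the minimum cost is $2.54.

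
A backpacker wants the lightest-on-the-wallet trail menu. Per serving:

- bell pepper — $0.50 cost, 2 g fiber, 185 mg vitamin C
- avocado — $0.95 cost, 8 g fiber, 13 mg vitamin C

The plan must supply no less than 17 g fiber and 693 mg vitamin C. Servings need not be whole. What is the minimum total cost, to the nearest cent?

$2.98

Check every corner: each single food scaled to meet both minima, and each pair solved so both constraints bind.
bell pepper only: max(17/2, 693/185) = 8.5 servings → $4.25.
avocado only: max(17/8, 693/13) = 53.31 servings → $50.64.
bell pepper + avocado with both tight: 3.661 servings and 1.21 servings → $2.98.
So the least-cost plan costs $2.98.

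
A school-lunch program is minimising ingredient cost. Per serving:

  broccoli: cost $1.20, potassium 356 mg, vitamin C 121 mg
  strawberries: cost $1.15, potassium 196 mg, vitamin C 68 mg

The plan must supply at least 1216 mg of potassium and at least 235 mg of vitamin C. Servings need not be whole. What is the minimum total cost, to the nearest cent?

$4.10

Minimising a linear cost over {potassium ≥ 1216, vitamin C ≥ 235, servings ≥ 0} — the optimum is at a vertex, using one or two foods.
broccoli only: max(1216/356, 235/121) = 3.416 servings → $4.10.
strawberries only: max(1216/196, 235/68) = 6.204 servings → $7.13.
broccoli + strawberries: the both-tight solution has a negative serving — not a feasible corner.
The minimum over all feasible corners is $4.10.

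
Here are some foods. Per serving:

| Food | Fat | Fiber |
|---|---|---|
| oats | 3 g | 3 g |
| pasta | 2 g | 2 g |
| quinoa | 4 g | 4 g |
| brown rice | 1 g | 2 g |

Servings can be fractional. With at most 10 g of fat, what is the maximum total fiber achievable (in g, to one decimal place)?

Fiber per g fat: brown rice 2, oats 1, pasta 1, quinoa 1.
With no serving limits, spend the whole fat allowance on brown rice: 10 g / 1 g × 2 g = 20.0 g.

20.0 g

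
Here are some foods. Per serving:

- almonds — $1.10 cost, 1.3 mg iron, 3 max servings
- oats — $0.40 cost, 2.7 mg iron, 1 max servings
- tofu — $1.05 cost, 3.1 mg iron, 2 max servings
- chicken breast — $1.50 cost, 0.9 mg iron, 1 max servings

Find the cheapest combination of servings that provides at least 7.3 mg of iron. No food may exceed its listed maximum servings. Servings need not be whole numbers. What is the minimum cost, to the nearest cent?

$1.96

Cost per mg of iron: oats $0.1481, tofu $0.3387, almonds $0.8462, chicken breast $1.6667.
Take 1 serving of oats: +2.7 mg iron for $0.40 (total $0.40, still need 4.6 mg).
Take 1.484 servings of tofu: +4.6 mg iron for $1.56 (total $1.96, still need 0.0 mg).
Filling from the cheapest source first is optimal under one linear minimum: $1.96.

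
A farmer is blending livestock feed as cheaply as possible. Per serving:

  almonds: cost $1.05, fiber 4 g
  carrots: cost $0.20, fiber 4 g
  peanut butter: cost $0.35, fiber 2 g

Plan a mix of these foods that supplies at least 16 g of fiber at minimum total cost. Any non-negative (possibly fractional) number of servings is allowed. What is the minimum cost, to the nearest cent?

Cost per g of fiber: carrots $0.0500, peanut butter $0.1750, almonds $0.2625.
With no serving limits, use only carrots: 16 g / 4 g = 4 servings × $0.20 = $0.80.

$0.80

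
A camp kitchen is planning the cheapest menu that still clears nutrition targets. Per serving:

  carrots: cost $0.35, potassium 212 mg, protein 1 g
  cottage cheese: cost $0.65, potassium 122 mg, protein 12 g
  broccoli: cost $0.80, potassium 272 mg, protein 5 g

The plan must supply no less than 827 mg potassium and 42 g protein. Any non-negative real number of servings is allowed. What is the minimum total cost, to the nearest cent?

$2.86

With two linear requirements the optimum uses one or two foods; enumerate the corners.
carrots only: max(827/212, 42/1) = 42 servings → $14.70.
cottage cheese only: max(827/122, 42/12) = 6.779 servings → $4.41.
broccoli only: max(827/272, 42/5) = 8.4 servings → $6.72.
carrots + cottage cheese with both tight: 1.982 servings and 3.335 servings → $2.86.
carrots + broccoli: intersection lies outside the first quadrant.
cottage cheese + broccoli with both tight: 2.746 servings and 1.809 servings → $3.23.
The minimum over all feasible corners is $2.86.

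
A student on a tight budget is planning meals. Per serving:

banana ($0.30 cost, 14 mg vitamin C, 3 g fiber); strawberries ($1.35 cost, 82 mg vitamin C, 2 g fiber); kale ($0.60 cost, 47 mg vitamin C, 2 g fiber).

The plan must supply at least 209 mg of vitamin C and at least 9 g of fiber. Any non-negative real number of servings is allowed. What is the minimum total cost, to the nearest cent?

$2.67

banana only: max(209/14, 9/3) = 14.93 servings → $4.48.
strawberries only: max(209/82, 9/2) = 4.5 servings → $6.08.
kale only: max(209/47, 9/2) = 4.5 servings → $2.70.
banana + strawberries with both tight: 1.468 servings and 2.298 servings → $3.54.
banana + kale with both tight: 0.04425 servings and 4.434 servings → $2.67.
strawberries + kale with both targets exact would need a negative amount; discard.
The minimum over all feasible corners is $2.67.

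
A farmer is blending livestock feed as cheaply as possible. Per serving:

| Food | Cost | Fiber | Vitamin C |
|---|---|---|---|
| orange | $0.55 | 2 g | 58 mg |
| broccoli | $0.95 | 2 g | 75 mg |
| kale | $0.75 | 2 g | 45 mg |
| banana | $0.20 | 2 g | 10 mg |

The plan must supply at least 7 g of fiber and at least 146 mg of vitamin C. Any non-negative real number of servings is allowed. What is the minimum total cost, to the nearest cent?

$1.51

The cheapest plan sits at a corner of the feasible region — with two constraints it uses at most two foods.
orange only: max(7/2, 146/58) = 3.5 servings → $1.93.
broccoli only: max(7/2, 146/75) = 3.5 servings → $3.33.
kale only: max(7/2, 146/45) = 3.5 servings → $2.62.
banana only: max(7/2, 146/10) = 14.6 servings → $2.92.
orange + broccoli with both targets exact would need a negative amount; discard.
orange + kale: the both-tight solution has a negative serving — not a feasible corner.
orange + banana with both tight: 2.312 servings and 1.188 servings → $1.51.
broccoli + kale with both targets exact would need a negative amount; discard.
broccoli + banana with both tight: 1.708 servings and 1.792 servings → $1.98.
kale + banana with both tight: 3.171 servings and 0.3286 servings → $2.44.
Cheapest feasible corner: $1.51.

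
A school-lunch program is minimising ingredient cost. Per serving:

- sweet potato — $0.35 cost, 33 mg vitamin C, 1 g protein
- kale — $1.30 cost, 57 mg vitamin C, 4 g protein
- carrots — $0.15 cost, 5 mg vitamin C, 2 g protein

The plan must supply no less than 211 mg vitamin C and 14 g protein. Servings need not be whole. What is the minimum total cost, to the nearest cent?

$2.64

For a min-cost LP with two ≥-constraints, a basic feasible solution has at most two positive variables.
sweet potato only: max(211/33, 14/1) = 14 servings → $4.90.
kale only: max(211/57, 14/4) = 3.702 servings → $4.81.
carrots only: max(211/5, 14/2) = 42.2 servings → $6.33.
sweet potato + kale with both tight: 0.6133 servings and 3.347 servings → $4.57.
sweet potato + carrots with both tight: 5.77 servings and 4.115 servings → $2.64.
kale + carrots: the both-tight solution has a negative serving — not a feasible corner.
The minimum over all feasible corners is $2.64.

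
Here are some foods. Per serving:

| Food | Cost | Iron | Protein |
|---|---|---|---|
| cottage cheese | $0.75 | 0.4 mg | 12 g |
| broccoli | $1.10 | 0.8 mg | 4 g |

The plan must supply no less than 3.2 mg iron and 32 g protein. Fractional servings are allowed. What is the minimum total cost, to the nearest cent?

$4.72

With two linear requirements the optimum uses one or two foods; enumerate the corners.
cottage cheese only: max(3.2/0.4, 32/12) = 8 servings → $6.00.
broccoli only: max(3.2/0.8, 32/4) = 8 servings → $8.80.
cottage cheese + broccoli with both tight: 1.6 servings and 3.2 servings → $4.72.
The minimum over all feasible corners is $4.72.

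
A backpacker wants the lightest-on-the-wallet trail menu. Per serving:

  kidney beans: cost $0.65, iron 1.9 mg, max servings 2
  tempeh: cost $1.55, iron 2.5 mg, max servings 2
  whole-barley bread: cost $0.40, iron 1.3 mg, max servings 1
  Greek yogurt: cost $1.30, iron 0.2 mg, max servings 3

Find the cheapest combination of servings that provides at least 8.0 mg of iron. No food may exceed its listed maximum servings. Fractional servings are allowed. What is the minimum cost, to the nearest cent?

$3.50

Cost per mg of iron: whole-barley bread $0.3077, kidney beans $0.3421, tempeh $0.6200, Greek yogurt $6.5000.
Take 1 serving of whole-barley bread: +1.3 mg iron for $0.40 (total $0.40, still need 6.7 mg).
Take 2 servings of kidney beans: +3.8 mg iron for $1.30 (total $1.70, still need 2.9 mg).
Take 1.16 servings of tempeh: +2.9 mg iron for $1.80 (total $3.50, still need 0.0 mg).
Filling from the cheapest source first is optimal under one linear minimum: $3.50.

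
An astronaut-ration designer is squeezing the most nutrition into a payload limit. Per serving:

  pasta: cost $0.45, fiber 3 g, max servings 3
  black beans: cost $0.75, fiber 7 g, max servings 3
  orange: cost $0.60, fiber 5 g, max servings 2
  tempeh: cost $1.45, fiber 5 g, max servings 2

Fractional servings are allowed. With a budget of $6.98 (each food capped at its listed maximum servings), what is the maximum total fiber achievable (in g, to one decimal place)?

Fiber per dollar: black beans 9.333, orange 8.333, pasta 6.667, tempeh 3.448.
Take 3 servings of black beans: spends $2.25, +21.0 g fiber (running total 21.0 g).
Take 2 servings of orange: spends $1.20, +10.0 g fiber (running total 31.0 g).
Take 3 servings of pasta: spends $1.35, +9.0 g fiber (running total 40.0 g).
Take 1.503 servings of tempeh: spends $2.18, +7.5 g fiber (running total 47.5 g).
Filling greedily by fiber-per-dollar is optimal for one linear limit, giving 47.5 g.

47.5 g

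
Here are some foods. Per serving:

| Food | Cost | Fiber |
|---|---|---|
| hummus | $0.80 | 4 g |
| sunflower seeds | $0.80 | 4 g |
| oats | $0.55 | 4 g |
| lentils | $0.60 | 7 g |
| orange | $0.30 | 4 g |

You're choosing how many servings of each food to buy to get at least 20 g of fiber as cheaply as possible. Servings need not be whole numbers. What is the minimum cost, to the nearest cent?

Cost per g of fiber: orange $0.0750, lentils $0.0857, oats $0.1375, hummus $0.2000, sunflower seeds $0.2000.
With no serving limits, use only orange: 20 g / 4 g = 5 servings × $0.30 = $1.50.

$1.50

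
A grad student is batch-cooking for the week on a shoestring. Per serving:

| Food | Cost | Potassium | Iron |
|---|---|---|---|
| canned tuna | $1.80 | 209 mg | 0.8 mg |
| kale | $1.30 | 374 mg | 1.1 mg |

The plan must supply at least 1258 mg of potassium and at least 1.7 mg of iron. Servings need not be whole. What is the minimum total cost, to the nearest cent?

$4.37

An LP optimum is at a vertex; with two nutrient constraints at most two foods are used. Check each candidate.
canned tuna only: max(1258/209, 1.7/0.8) = 6.019 servings → $10.83.
kale only: max(1258/374, 1.7/1.1) = 3.364 servings → $4.37.
canned tuna + kale: intersection lies outside the first quadrant.
So the least-cost plan costs $4.37.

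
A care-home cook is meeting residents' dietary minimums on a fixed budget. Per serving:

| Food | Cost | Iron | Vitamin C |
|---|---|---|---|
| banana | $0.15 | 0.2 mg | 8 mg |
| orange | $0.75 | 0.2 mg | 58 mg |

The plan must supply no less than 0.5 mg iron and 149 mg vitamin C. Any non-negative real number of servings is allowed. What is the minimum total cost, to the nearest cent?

At the optimum either one food covers both requirements or two foods hit both targets exactly; no other combination can be cheaper.
banana only: max(0.5/0.2, 149/8) = 18.62 servings → $2.79.
orange only: max(0.5/0.2, 149/58) = 2.569 servings → $1.93.
banana + orange: the both-tight solution has a negative serving — not a feasible corner.
Cheapest feasible corner: $1.93.

$1.93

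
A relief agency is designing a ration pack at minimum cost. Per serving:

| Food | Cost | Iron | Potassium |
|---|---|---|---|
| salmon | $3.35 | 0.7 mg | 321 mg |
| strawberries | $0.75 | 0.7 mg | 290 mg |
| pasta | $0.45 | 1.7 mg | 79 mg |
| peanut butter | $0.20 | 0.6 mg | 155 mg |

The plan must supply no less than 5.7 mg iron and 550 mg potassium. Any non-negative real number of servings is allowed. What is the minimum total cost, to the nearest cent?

$1.60

This is a tiny linear program; its minimum lies at a vertex of the feasible set. List the vertices and price them.
salmon only: max(5.7/0.7, 550/321) = 8.143 servings → $27.28.
strawberries only: max(5.7/0.7, 550/290) = 8.143 servings → $6.11.
pasta only: max(5.7/1.7, 550/79) = 6.962 servings → $3.13.
peanut butter only: max(5.7/0.6, 550/155) = 9.5 servings → $1.90.
salmon + strawberries with both targets exact would need a negative amount; discard.
salmon + pasta with both tight: 0.9884 servings and 2.946 servings → $4.64.
salmon + peanut butter: the both-tight solution has a negative serving — not a feasible corner.
strawberries + pasta with both tight: 1.107 servings and 2.897 servings → $2.13.
strawberries + peanut butter: the both-tight solution has a negative serving — not a feasible corner.
pasta + peanut butter with both tight: 2.561 servings and 2.243 servings → $1.60.
Cheapest feasible corner: $1.60.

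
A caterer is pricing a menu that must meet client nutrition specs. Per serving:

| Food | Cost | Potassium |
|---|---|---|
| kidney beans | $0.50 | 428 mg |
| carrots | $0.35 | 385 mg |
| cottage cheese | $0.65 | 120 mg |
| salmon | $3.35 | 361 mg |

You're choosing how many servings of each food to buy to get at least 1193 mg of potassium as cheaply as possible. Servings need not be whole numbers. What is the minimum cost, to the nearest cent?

$1.08

Cost per mg of potassium: carrots $0.0009, kidney beans $0.0012, cottage cheese $0.0054, salmon $0.0093.
With no serving limits, use only carrots: 1193 mg / 385 mg = 3.099 servings × $0.35 = $1.08.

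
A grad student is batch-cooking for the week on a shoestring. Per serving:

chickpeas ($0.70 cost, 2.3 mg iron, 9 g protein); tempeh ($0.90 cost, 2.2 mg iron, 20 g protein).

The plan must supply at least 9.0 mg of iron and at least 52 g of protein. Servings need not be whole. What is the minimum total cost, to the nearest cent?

$3.08

With two linear requirements the optimum uses one or two foods; enumerate the corners.
chickpeas only: max(9.0/2.3, 52/9) = 5.778 servings → $4.04.
tempeh only: max(9.0/2.2, 52/20) = 4.091 servings → $3.68.
chickpeas + tempeh with both tight: 2.504 servings and 1.473 servings → $3.08.
So the least-cost plan costs $3.08.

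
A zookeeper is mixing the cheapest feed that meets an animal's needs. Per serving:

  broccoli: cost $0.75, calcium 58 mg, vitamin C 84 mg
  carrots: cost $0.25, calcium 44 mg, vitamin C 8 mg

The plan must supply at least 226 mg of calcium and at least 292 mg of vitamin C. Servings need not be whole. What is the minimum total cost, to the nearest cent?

$2.72

At the optimum either one food covers both requirements or two foods hit both targets exactly; no other combination can be cheaper.
broccoli only: max(226/58, 292/84) = 3.897 servings → $2.92.
carrots only: max(226/44, 292/8) = 36.5 servings → $9.12.
broccoli + carrots with both tight: 3.416 servings and 0.6337 servings → $2.72.
The minimum over all feasible corners is $2.72.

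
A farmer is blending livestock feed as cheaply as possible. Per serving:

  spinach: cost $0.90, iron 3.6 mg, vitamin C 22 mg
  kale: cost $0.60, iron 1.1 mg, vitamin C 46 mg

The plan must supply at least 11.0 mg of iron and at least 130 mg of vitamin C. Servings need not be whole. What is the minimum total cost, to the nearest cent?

spinach only: max(11.0/3.6, 130/22) = 5.909 servings → $5.32.
kale only: max(11.0/1.1, 130/46) = 10 servings → $6.00.
spinach + kale with both tight: 2.567 servings and 1.598 servings → $3.27.
So the least-cost plan costs $3.27.

$3.27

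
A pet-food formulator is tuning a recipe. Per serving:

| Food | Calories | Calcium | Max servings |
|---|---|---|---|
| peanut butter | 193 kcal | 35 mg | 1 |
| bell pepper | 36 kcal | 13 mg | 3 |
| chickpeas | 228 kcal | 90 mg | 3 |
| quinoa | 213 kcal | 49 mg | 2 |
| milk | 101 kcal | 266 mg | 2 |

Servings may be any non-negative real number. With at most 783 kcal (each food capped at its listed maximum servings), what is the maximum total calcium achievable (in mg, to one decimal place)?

761.3 mg

Calcium per kcal: milk 2.634, chickpeas 0.3947, bell pepper 0.3611, quinoa 0.23, peanut butter 0.1813.
Take 2 servings of milk: uses 202 kcal, +532.0 mg calcium (running total 532.0 mg).
Take 2.548 servings of chickpeas: uses 581 kcal, +229.3 mg calcium (running total 761.3 mg).
Filling greedily by calcium-per-kcal is optimal for one linear limit, giving 761.3 mg.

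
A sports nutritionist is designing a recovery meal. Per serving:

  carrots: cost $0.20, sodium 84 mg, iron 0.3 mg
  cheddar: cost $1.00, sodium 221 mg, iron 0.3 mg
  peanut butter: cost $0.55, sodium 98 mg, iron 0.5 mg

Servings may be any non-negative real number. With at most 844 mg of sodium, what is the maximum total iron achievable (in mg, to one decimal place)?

4.3 mg

Iron per mg sodium: peanut butter 0.005102, carrots 0.003571, cheddar 0.001357.
With no serving limits, spend the whole sodium allowance on peanut butter: 844 mg / 98 mg × 0.5 mg = 4.3 mg.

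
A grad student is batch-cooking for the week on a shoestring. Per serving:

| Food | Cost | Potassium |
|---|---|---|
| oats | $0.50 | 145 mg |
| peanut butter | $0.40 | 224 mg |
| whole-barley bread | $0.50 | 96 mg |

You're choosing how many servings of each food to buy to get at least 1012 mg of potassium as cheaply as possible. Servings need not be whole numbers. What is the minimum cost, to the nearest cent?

$1.81

Cost per mg of potassium: peanut butter $0.0018, oats $0.0034, whole-barley bread $0.0052.
With no serving limits, use only peanut butter: 1012 mg / 224 mg = 4.518 servings × $0.40 = $1.81.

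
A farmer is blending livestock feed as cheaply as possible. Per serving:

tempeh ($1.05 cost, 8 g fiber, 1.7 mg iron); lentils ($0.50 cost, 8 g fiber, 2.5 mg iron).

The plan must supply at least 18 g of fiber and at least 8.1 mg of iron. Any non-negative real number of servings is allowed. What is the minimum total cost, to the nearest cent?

The cheapest plan sits at a corner of the feasible region — with two constraints it uses at most two foods.
tempeh only: max(18/8, 8.1/1.7) = 4.765 servings → $5.00.
lentils only: max(18/8, 8.1/2.5) = 3.24 servings → $1.62.
tempeh + lentils: intersection lies outside the first quadrant.
So the least-cost plan costs $1.62.

$1.62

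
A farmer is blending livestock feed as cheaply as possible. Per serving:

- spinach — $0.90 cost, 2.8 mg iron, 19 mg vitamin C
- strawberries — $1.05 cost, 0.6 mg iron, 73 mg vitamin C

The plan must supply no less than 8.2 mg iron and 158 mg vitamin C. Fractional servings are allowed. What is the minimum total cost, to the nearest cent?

$3.91

The cheapest plan sits at a corner of the feasible region — with two constraints it uses at most two foods.
spinach only: max(8.2/2.8, 158/19) = 8.316 servings → $7.48.
strawberries only: max(8.2/0.6, 158/73) = 13.67 servings → $14.35.
spinach + strawberries with both tight: 2.61 servings and 1.485 servings → $3.91.
So the least-cost plan costs $3.91.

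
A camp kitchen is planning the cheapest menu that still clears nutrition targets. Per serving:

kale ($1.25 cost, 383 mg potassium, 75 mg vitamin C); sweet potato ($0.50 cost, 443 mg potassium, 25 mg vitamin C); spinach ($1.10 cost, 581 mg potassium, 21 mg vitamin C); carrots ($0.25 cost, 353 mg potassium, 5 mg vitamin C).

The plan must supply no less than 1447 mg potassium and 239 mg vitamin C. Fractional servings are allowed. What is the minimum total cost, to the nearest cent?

kale only: max(1447/383, 239/75) = 3.778 servings → $4.72.
sweet potato only: max(1447/443, 239/25) = 9.56 servings → $4.78.
spinach only: max(1447/581, 239/21) = 11.38 servings → $12.52.
carrots only: max(1447/353, 239/5) = 47.8 servings → $11.95.
kale + sweet potato with both tight: 2.947 servings and 0.7183 servings → $4.04.
kale + spinach with both tight: 3.053 servings and 0.4781 servings → $4.34.
kale + carrots with both tight: 3.141 servings and 0.6917 servings → $4.10.
sweet potato + spinach: intersection lies outside the first quadrant.
sweet potato + carrots: intersection lies outside the first quadrant.
spinach + carrots with both targets exact would need a negative amount; discard.
So the least-cost plan costs $4.04.

$4.04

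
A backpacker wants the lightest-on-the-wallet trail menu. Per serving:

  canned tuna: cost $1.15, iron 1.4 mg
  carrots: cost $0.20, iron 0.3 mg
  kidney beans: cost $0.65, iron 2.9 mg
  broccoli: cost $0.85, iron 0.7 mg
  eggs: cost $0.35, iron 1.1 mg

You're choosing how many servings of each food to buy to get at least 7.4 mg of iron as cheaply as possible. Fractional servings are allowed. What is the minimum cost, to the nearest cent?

$1.66

Cost per mg of iron: kidney beans $0.2241, eggs $0.3182, carrots $0.6667, canned tuna $0.8214, broccoli $1.2143.
With no serving limits, use only kidney beans: 7.4 mg / 2.9 mg = 2.552 servings × $0.65 = $1.66.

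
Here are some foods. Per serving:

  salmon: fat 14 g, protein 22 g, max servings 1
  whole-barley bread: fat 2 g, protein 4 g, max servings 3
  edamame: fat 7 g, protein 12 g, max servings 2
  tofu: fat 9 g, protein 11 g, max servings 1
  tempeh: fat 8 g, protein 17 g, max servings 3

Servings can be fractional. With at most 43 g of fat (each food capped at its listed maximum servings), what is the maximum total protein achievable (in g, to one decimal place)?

85.3 g

Protein per g fat: tempeh 2.125, whole-barley bread 2, edamame 1.714, salmon 1.571, tofu 1.222.
Take 3 servings of tempeh: uses 24 g fat, +51.0 g protein (running total 51.0 g).
Take 3 servings of whole-barley bread: uses 6 g fat, +12.0 g protein (running total 63.0 g).
Take 1.857 servings of edamame: uses 13 g fat, +22.3 g protein (running total 85.3 g).
Greedy by best ratio exhausts the fat allowance optimally: 85.3 g.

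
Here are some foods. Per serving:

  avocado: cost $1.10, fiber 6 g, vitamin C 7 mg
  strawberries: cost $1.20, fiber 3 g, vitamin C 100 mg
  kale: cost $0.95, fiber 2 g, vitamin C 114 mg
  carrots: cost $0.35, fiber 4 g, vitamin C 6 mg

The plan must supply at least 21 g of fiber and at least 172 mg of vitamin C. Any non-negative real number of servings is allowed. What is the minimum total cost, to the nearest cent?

$2.82

For a min-cost LP with two ≥-constraints, a basic feasible solution has at most two positive variables.
avocado only: max(21/6, 172/7) = 24.57 servings → $27.03.
strawberries only: max(21/3, 172/100) = 7 servings → $8.40.
kale only: max(21/2, 172/114) = 10.5 servings → $9.97.
carrots only: max(21/4, 172/6) = 28.67 servings → $10.03.
avocado + strawberries with both tight: 2.736 servings and 1.528 servings → $4.84.
avocado + kale with both tight: 3.06 servings and 1.321 servings → $4.62.
avocado + carrots with both targets exact would need a negative amount; discard.
strawberries + kale: the both-tight solution has a negative serving — not a feasible corner.
strawberries + carrots with both tight: 1.471 servings and 4.147 servings → $3.22.
kale + carrots with both tight: 1.266 servings and 4.617 servings → $2.82.
So the least-cost plan costs $2.82.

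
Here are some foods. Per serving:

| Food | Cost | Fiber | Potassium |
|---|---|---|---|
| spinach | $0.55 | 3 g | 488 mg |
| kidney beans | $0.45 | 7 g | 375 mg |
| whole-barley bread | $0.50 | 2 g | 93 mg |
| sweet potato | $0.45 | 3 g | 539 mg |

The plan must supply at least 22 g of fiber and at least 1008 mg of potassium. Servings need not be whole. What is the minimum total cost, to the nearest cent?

At the optimum either one food covers both requirements or two foods hit both targets exactly; no other combination can be cheaper.
spinach only: max(22/3, 1008/488) = 7.333 servings → $4.03.
kidney beans only: max(22/7, 1008/375) = 3.143 servings → $1.41.
whole-barley bread only: max(22/2, 1008/93) = 11 servings → $5.50.
sweet potato only: max(22/3, 1008/539) = 7.333 servings → $3.30.
spinach + kidney beans with both targets exact would need a negative amount; discard.
spinach + whole-barley bread: intersection lies outside the first quadrant.
spinach + sweet potato with both targets exact would need a negative amount; discard.
kidney beans + whole-barley bread: the both-tight solution has a negative serving — not a feasible corner.
kidney beans + sweet potato with both targets exact would need a negative amount; discard.
whole-barley bread + sweet potato with both targets exact would need a negative amount; discard.
The minimum over all feasible corners is $1.41.

$1.41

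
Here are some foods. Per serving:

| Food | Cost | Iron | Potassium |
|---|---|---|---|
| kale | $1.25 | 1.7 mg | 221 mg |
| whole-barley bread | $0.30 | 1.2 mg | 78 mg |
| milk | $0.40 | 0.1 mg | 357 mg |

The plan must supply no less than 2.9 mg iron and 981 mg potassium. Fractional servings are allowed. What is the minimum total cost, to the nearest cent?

This is a tiny linear program; its minimum lies at a vertex of the feasible set. List the vertices and price them.
kale only: max(2.9/1.7, 981/221) = 4.439 servings → $5.55.
whole-barley bread only: max(2.9/1.2, 981/78) = 12.58 servings → $3.77.
milk only: max(2.9/0.1, 981/357) = 29 servings → $11.60.
kale + whole-barley bread: intersection lies outside the first quadrant.
kale + milk with both tight: 1.603 servings and 1.756 servings → $2.71.
whole-barley bread + milk with both tight: 2.228 servings and 2.261 servings → $1.57.
So the least-cost plan costs $1.57.

$1.57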